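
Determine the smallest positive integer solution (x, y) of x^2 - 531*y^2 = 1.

(x, y) = (530, 23)

First expand sqrt(531) as a continued fraction. With x_i = (sqrt(531) + m_i)/d_i and (m_0, d_0) = (0, 1): a_0 = floor(sqrt(531)) = 23, since 23^2 = 529 <= 531 < 576 = 24^2.
Iterate m_{i+1} = d_i*a_i - m_i, d_{i+1} = (531 - m_{i+1}^2)/d_i, a_{i+1} = floor((a_0 + m_{i+1})/d_{i+1}):
  m_1 = 1*23 - 0 = 23, d_1 = (531 - 23^2)/1 = 2/1 = 2, a_1 = floor((23 + 23)/2) = 23.
  m_2 = 2*23 - 23 = 23, d_2 = (531 - 23^2)/2 = 2/2 = 1, a_2 = floor((23 + 23)/1) = 46.
  m_3 = 1*46 - 23 = 23, d_3 = (531 - 23^2)/1 = 2/1 = 2: (m_3, d_3) = (m_1, d_1) = (23, 2), so from here the quotients repeat a_1, a_2; the period length is 2.
So sqrt(531) = [23; (23, 46)] with period length k = 2.
k is even, so the fundamental solution of x^2 - 531y^2 = 1 is (p_{k-1}, q_{k-1}) = (p_1, q_1); compute convergents through index 1.
Convergents (p_i = a_i*p_{i-1} + p_{i-2}, q_i = a_i*q_{i-1} + q_{i-2} with p_{-2}=0, p_{-1}=1, q_{-2}=1, q_{-1}=0):
  i=0: a_0=23, p_0 = 23*1 + 0 = 23, q_0 = 23*0 + 1 = 1.
  i=1: a_1=23, p_1 = 23*23 + 1 = 530, q_1 = 23*1 + 0 = 23.
Check: 530^2 - 531*23^2 = 280900 - 280899 = 1, so (x, y) = (530, 23) solves the equation, and by the theorem it is the least positive solution.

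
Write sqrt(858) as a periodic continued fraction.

Write x_i = (sqrt(858) + m_i)/d_i with (m_0, d_0) = (0, 1). a_0 = floor(sqrt(858)) = 29, since 29^2 = 841 <= 858 < 900 = 30^2.
Iterate m_{i+1} = d_i*a_i - m_i, d_{i+1} = (858 - m_{i+1}^2)/d_i, a_{i+1} = floor((a_0 + m_{i+1})/d_{i+1}):
  m_1 = 1*29 - 0 = 29, d_1 = (858 - 29^2)/1 = 17/1 = 17, a_1 = floor((29 + 29)/17) = 3.
  m_2 = 17*3 - 29 = 22, d_2 = (858 - 22^2)/17 = 374/17 = 22, a_2 = floor((29 + 22)/22) = 2.
  m_3 = 22*2 - 22 = 22, d_3 = (858 - 22^2)/22 = 374/22 = 17, a_3 = floor((29 + 22)/17) = 3.
  m_4 = 17*3 - 22 = 29, d_4 = (858 - 29^2)/17 = 17/17 = 1, a_4 = floor((29 + 29)/1) = 58.
  m_5 = 1*58 - 29 = 29, d_5 = (858 - 29^2)/1 = 17/1 = 17: (m_5, d_5) = (m_1, d_1) = (29, 17), so from here the quotients repeat a_1, ..., a_4; the period length is 4.
Hence the expansion of sqrt(858) is a_0 = 29 followed by the repeating block 3, 2, 3, 58 (period 4).

[29; (3, 2, 3, 58)]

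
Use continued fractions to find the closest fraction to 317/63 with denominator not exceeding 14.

Expand x = 317/63 as a continued fraction with the Euclidean algorithm:
  317 = 5*63 + 2, so a_0 = 5.
  63 = 31*2 + 1, so a_1 = 31.
  2 = 2*1 + 0, so a_2 = 2.
so x = [5; 31, 2].
Convergents (p_i = a_i*p_{i-1} + p_{i-2}, q_i = a_i*q_{i-1} + q_{i-2} with p_{-2}=0, p_{-1}=1, q_{-2}=1, q_{-1}=0), until the denominator exceeds 14:
  i=0: a_0=5, p_0 = 5*1 + 0 = 5, q_0 = 5*0 + 1 = 1.
  i=1: a_1=31, p_1 = 31*5 + 1 = 156, q_1 = 31*1 + 0 = 31.
q_1 = 31 > 14, so the last convergent with denominator <= 14 is p_0/q_0 = 5/1.
The closest fraction with denominator <= 14 is either p_0/q_0 or the intermediate fraction (k*p_0 + p_{-1})/(k*q_0 + q_{-1}) with the largest k >= 1 whose denominator stays <= 14; these approach x as k grows, and every other convergent or intermediate fraction in range is farther away.
Largest k: floor((14 - q_{-1})/q_0) = floor((14 - 0)/1) = 14 (using the seeds p_{-1} = 1, q_{-1} = 0).
That gives (14*5 + 1)/(14*1 + 0) = 71/14.
Compare the errors: |x - 5/1| = |317*1 - 5*63|/(63*1) = 2/63, and |x - 71/14| = |317*14 - 71*63|/(63*14) = 35/882.
Cross-multiplying, 2*882 = 1764 < 2205 = 35*63, so 2/63 is smaller: the convergent 5/1 is closer to x than 71/14.

5/1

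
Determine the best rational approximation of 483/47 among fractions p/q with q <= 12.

Expand x = 483/47 as a continued fraction with the Euclidean algorithm:
  483 = 10*47 + 13, so a_0 = 10.
  47 = 3*13 + 8, so a_1 = 3.
  13 = 1*8 + 5, so a_2 = 1.
  8 = 1*5 + 3, so a_3 = 1.
  5 = 1*3 + 2, so a_4 = 1.
  3 = 1*2 + 1, so a_5 = 1.
  2 = 2*1 + 0, so a_6 = 2.
so x = [10; 3, 1, 1, 1, 1, 2].
Convergents (p_i = a_i*p_{i-1} + p_{i-2}, q_i = a_i*q_{i-1} + q_{i-2} with p_{-2}=0, p_{-1}=1, q_{-2}=1, q_{-1}=0), until the denominator exceeds 12:
  i=0: a_0=10, p_0 = 10*1 + 0 = 10, q_0 = 10*0 + 1 = 1.
  i=1: a_1=3, p_1 = 3*10 + 1 = 31, q_1 = 3*1 + 0 = 3.
  i=2: a_2=1, p_2 = 1*31 + 10 = 41, q_2 = 1*3 + 1 = 4.
  i=3: a_3=1, p_3 = 1*41 + 31 = 72, q_3 = 1*4 + 3 = 7.
  i=4: a_4=1, p_4 = 1*72 + 41 = 113, q_4 = 1*7 + 4 = 11.
  i=5: a_5=1, p_5 = 1*113 + 72 = 185, q_5 = 1*11 + 7 = 18.
q_5 = 18 > 12, so the last convergent with denominator <= 12 is p_4/q_4 = 113/11.
The closest fraction with denominator <= 12 is either p_4/q_4 or the intermediate fraction (k*p_4 + p_3)/(k*q_4 + q_3) with the largest k >= 1 whose denominator stays <= 12; these approach x as k grows, and every other convergent or intermediate fraction in range is farther away.
Largest k: floor((12 - q_3)/q_4) = floor((12 - 7)/11) = 0.
Since k = 0, no intermediate fraction beyond p_4/q_4 has denominator <= 12, so the convergent 113/11 is the closest (its error is |483*11 - 113*47|/(47*11) = 2/517).

113/11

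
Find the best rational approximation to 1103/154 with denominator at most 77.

265/37

Expand x = 1103/154 as a continued fraction with the Euclidean algorithm:
  1103 = 7*154 + 25, so a_0 = 7.
  154 = 6*25 + 4, so a_1 = 6.
  25 = 6*4 + 1, so a_2 = 6.
  4 = 4*1 + 0, so a_3 = 4.
so x = [7; 6, 6, 4].
Convergents (p_i = a_i*p_{i-1} + p_{i-2}, q_i = a_i*q_{i-1} + q_{i-2} with p_{-2}=0, p_{-1}=1, q_{-2}=1, q_{-1}=0), until the denominator exceeds 77:
  i=0: a_0=7, p_0 = 7*1 + 0 = 7, q_0 = 7*0 + 1 = 1.
  i=1: a_1=6, p_1 = 6*7 + 1 = 43, q_1 = 6*1 + 0 = 6.
  i=2: a_2=6, p_2 = 6*43 + 7 = 265, q_2 = 6*6 + 1 = 37.
  i=3: a_3=4, p_3 = 4*265 + 43 = 1103, q_3 = 4*37 + 6 = 154.
q_3 = 154 > 77, so the last convergent with denominator <= 77 is p_2/q_2 = 265/37.
The closest fraction with denominator <= 77 is either p_2/q_2 or the intermediate fraction (k*p_2 + p_1)/(k*q_2 + q_1) with the largest k >= 1 whose denominator stays <= 77; these approach x as k grows, and every other convergent or intermediate fraction in range is farther away.
Largest k: floor((77 - q_1)/q_2) = floor((77 - 6)/37) = 1.
That gives (1*265 + 43)/(1*37 + 6) = 308/43.
Compare the errors: |x - 265/37| = |1103*37 - 265*154|/(154*37) = 1/5698, and |x - 308/43| = |1103*43 - 308*154|/(154*43) = 3/6622.
Cross-multiplying, 1*6622 = 6622 < 17094 = 3*5698, so 1/5698 is smaller: the convergent 265/37 is closer to x than 308/43.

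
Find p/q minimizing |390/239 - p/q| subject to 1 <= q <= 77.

31/19

Expand x = 390/239 as a continued fraction with the Euclidean algorithm:
  390 = 1*239 + 151, so a_0 = 1.
  239 = 1*151 + 88, so a_1 = 1.
  151 = 1*88 + 63, so a_2 = 1.
  88 = 1*63 + 25, so a_3 = 1.
  63 = 2*25 + 13, so a_4 = 2.
  25 = 1*13 + 12, so a_5 = 1.
  13 = 1*12 + 1, so a_6 = 1.
  12 = 12*1 + 0, so a_7 = 12.
so x = [1; 1, 1, 1, 2, 1, 1, 12].
Convergents (p_i = a_i*p_{i-1} + p_{i-2}, q_i = a_i*q_{i-1} + q_{i-2} with p_{-2}=0, p_{-1}=1, q_{-2}=1, q_{-1}=0), until the denominator exceeds 77:
  i=0: a_0=1, p_0 = 1*1 + 0 = 1, q_0 = 1*0 + 1 = 1.
  i=1: a_1=1, p_1 = 1*1 + 1 = 2, q_1 = 1*1 + 0 = 1.
  i=2: a_2=1, p_2 = 1*2 + 1 = 3, q_2 = 1*1 + 1 = 2.
  i=3: a_3=1, p_3 = 1*3 + 2 = 5, q_3 = 1*2 + 1 = 3.
  i=4: a_4=2, p_4 = 2*5 + 3 = 13, q_4 = 2*3 + 2 = 8.
  i=5: a_5=1, p_5 = 1*13 + 5 = 18, q_5 = 1*8 + 3 = 11.
  i=6: a_6=1, p_6 = 1*18 + 13 = 31, q_6 = 1*11 + 8 = 19.
  i=7: a_7=12, p_7 = 12*31 + 18 = 390, q_7 = 12*19 + 11 = 239.
q_7 = 239 > 77, so the last convergent with denominator <= 77 is p_6/q_6 = 31/19.
The closest fraction with denominator <= 77 is either p_6/q_6 or the intermediate fraction (k*p_6 + p_5)/(k*q_6 + q_5) with the largest k >= 1 whose denominator stays <= 77; these approach x as k grows, and every other convergent or intermediate fraction in range is farther away.
Largest k: floor((77 - q_5)/q_6) = floor((77 - 11)/19) = 3.
That gives (3*31 + 18)/(3*19 + 11) = 111/68.
Compare the errors: |x - 31/19| = |390*19 - 31*239|/(239*19) = 1/4541, and |x - 111/68| = |390*68 - 111*239|/(239*68) = 9/16252.
Cross-multiplying, 1*16252 = 16252 < 40869 = 9*4541, so 1/4541 is smaller: the convergent 31/19 is closer to x than 111/68.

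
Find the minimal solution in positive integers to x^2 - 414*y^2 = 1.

(x, y) = (24335, 1196)

First expand sqrt(414) as a continued fraction. With x_i = (sqrt(414) + m_i)/d_i and (m_0, d_0) = (0, 1): a_0 = floor(sqrt(414)) = 20, since 20^2 = 400 <= 414 < 441 = 21^2.
Iterate m_{i+1} = d_i*a_i - m_i, d_{i+1} = (414 - m_{i+1}^2)/d_i, a_{i+1} = floor((a_0 + m_{i+1})/d_{i+1}):
  m_1 = 1*20 - 0 = 20, d_1 = (414 - 20^2)/1 = 14/1 = 14, a_1 = floor((20 + 20)/14) = 2.
  m_2 = 14*2 - 20 = 8, d_2 = (414 - 8^2)/14 = 350/14 = 25, a_2 = floor((20 + 8)/25) = 1.
  m_3 = 25*1 - 8 = 17, d_3 = (414 - 17^2)/25 = 125/25 = 5, a_3 = floor((20 + 17)/5) = 7.
  m_4 = 5*7 - 17 = 18, d_4 = (414 - 18^2)/5 = 90/5 = 18, a_4 = floor((20 + 18)/18) = 2.
  m_5 = 18*2 - 18 = 18, d_5 = (414 - 18^2)/18 = 90/18 = 5, a_5 = floor((20 + 18)/5) = 7.
  m_6 = 5*7 - 18 = 17, d_6 = (414 - 17^2)/5 = 125/5 = 25, a_6 = floor((20 + 17)/25) = 1.
  m_7 = 25*1 - 17 = 8, d_7 = (414 - 8^2)/25 = 350/25 = 14, a_7 = floor((20 + 8)/14) = 2.
  m_8 = 14*2 - 8 = 20, d_8 = (414 - 20^2)/14 = 14/14 = 1, a_8 = floor((20 + 20)/1) = 40.
  m_9 = 1*40 - 20 = 20, d_9 = (414 - 20^2)/1 = 14/1 = 14: (m_9, d_9) = (m_1, d_1) = (20, 14), so from here the quotients repeat a_1, ..., a_8; the period length is 8.
So sqrt(414) = [20; (2, 1, 7, 2, 7, 1, 2, 40)] with period length k = 8.
k is even, so the fundamental solution of x^2 - 414y^2 = 1 is (p_{k-1}, q_{k-1}) = (p_7, q_7); compute convergents through index 7.
Convergents (p_i = a_i*p_{i-1} + p_{i-2}, q_i = a_i*q_{i-1} + q_{i-2} with p_{-2}=0, p_{-1}=1, q_{-2}=1, q_{-1}=0):
  i=0: a_0=20, p_0 = 20*1 + 0 = 20, q_0 = 20*0 + 1 = 1.
  i=1: a_1=2, p_1 = 2*20 + 1 = 41, q_1 = 2*1 + 0 = 2.
  i=2: a_2=1, p_2 = 1*41 + 20 = 61, q_2 = 1*2 + 1 = 3.
  i=3: a_3=7, p_3 = 7*61 + 41 = 468, q_3 = 7*3 + 2 = 23.
  i=4: a_4=2, p_4 = 2*468 + 61 = 997, q_4 = 2*23 + 3 = 49.
  i=5: a_5=7, p_5 = 7*997 + 468 = 7447, q_5 = 7*49 + 23 = 366.
  i=6: a_6=1, p_6 = 1*7447 + 997 = 8444, q_6 = 1*366 + 49 = 415.
  i=7: a_7=2, p_7 = 2*8444 + 7447 = 24335, q_7 = 2*415 + 366 = 1196.
Check: 24335^2 - 414*1196^2 = 592192225 - 592192224 = 1, so (x, y) = (24335, 1196) solves the equation, and by the theorem it is the least positive solution.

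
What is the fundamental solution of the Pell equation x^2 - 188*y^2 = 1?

First expand sqrt(188) as a continued fraction. With x_i = (sqrt(188) + m_i)/d_i and (m_0, d_0) = (0, 1): a_0 = floor(sqrt(188)) = 13, since 13^2 = 169 <= 188 < 196 = 14^2.
Iterate m_{i+1} = d_i*a_i - m_i, d_{i+1} = (188 - m_{i+1}^2)/d_i, a_{i+1} = floor((a_0 + m_{i+1})/d_{i+1}):
  m_1 = 1*13 - 0 = 13, d_1 = (188 - 13^2)/1 = 19/1 = 19, a_1 = floor((13 + 13)/19) = 1.
  m_2 = 19*1 - 13 = 6, d_2 = (188 - 6^2)/19 = 152/19 = 8, a_2 = floor((13 + 6)/8) = 2.
  m_3 = 8*2 - 6 = 10, d_3 = (188 - 10^2)/8 = 88/8 = 11, a_3 = floor((13 + 10)/11) = 2.
  m_4 = 11*2 - 10 = 12, d_4 = (188 - 12^2)/11 = 44/11 = 4, a_4 = floor((13 + 12)/4) = 6.
  m_5 = 4*6 - 12 = 12, d_5 = (188 - 12^2)/4 = 44/4 = 11, a_5 = floor((13 + 12)/11) = 2.
  m_6 = 11*2 - 12 = 10, d_6 = (188 - 10^2)/11 = 88/11 = 8, a_6 = floor((13 + 10)/8) = 2.
  m_7 = 8*2 - 10 = 6, d_7 = (188 - 6^2)/8 = 152/8 = 19, a_7 = floor((13 + 6)/19) = 1.
  m_8 = 19*1 - 6 = 13, d_8 = (188 - 13^2)/19 = 19/19 = 1, a_8 = floor((13 + 13)/1) = 26.
  m_9 = 1*26 - 13 = 13, d_9 = (188 - 13^2)/1 = 19/1 = 19: (m_9, d_9) = (m_1, d_1) = (13, 19), so from here the quotients repeat a_1, ..., a_8; the period length is 8.
So sqrt(188) = [13; (1, 2, 2, 6, 2, 2, 1, 26)] with period length k = 8.
k is even, so the fundamental solution of x^2 - 188y^2 = 1 is (p_{k-1}, q_{k-1}) = (p_7, q_7); compute convergents through index 7.
Convergents (p_i = a_i*p_{i-1} + p_{i-2}, q_i = a_i*q_{i-1} + q_{i-2} with p_{-2}=0, p_{-1}=1, q_{-2}=1, q_{-1}=0):
  i=0: a_0=13, p_0 = 13*1 + 0 = 13, q_0 = 13*0 + 1 = 1.
  i=1: a_1=1, p_1 = 1*13 + 1 = 14, q_1 = 1*1 + 0 = 1.
  i=2: a_2=2, p_2 = 2*14 + 13 = 41, q_2 = 2*1 + 1 = 3.
  i=3: a_3=2, p_3 = 2*41 + 14 = 96, q_3 = 2*3 + 1 = 7.
  i=4: a_4=6, p_4 = 6*96 + 41 = 617, q_4 = 6*7 + 3 = 45.
  i=5: a_5=2, p_5 = 2*617 + 96 = 1330, q_5 = 2*45 + 7 = 97.
  i=6: a_6=2, p_6 = 2*1330 + 617 = 3277, q_6 = 2*97 + 45 = 239.
  i=7: a_7=1, p_7 = 1*3277 + 1330 = 4607, q_7 = 1*239 + 97 = 336.
Check: 4607^2 - 188*336^2 = 21224449 - 21224448 = 1, so (x, y) = (4607, 336) solves the equation, and by the theorem it is the least positive solution.

(x, y) = (4607, 336)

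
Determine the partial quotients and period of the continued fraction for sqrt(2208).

[46; (1, 92)]

Write x_i = (sqrt(2208) + m_i)/d_i with (m_0, d_0) = (0, 1). a_0 = floor(sqrt(2208)) = 46, since 46^2 = 2116 <= 2208 < 2209 = 47^2.
Iterate m_{i+1} = d_i*a_i - m_i, d_{i+1} = (2208 - m_{i+1}^2)/d_i, a_{i+1} = floor((a_0 + m_{i+1})/d_{i+1}):
  m_1 = 1*46 - 0 = 46, d_1 = (2208 - 46^2)/1 = 92/1 = 92, a_1 = floor((46 + 46)/92) = 1.
  m_2 = 92*1 - 46 = 46, d_2 = (2208 - 46^2)/92 = 92/92 = 1, a_2 = floor((46 + 46)/1) = 92.
  m_3 = 1*92 - 46 = 46, d_3 = (2208 - 46^2)/1 = 92/1 = 92: (m_3, d_3) = (m_1, d_1) = (46, 92), so from here the quotients repeat a_1, a_2; the period length is 2.
Hence the expansion of sqrt(2208) is a_0 = 46 followed by the repeating block 1, 92 (period 2).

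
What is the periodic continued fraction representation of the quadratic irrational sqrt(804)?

[28; (2, 1, 4, 2, 18, 2, 4, 1, 2, 56)]

Write x_i = (sqrt(804) + m_i)/d_i with (m_0, d_0) = (0, 1). a_0 = floor(sqrt(804)) = 28, since 28^2 = 784 <= 804 < 841 = 29^2.
Iterate m_{i+1} = d_i*a_i - m_i, d_{i+1} = (804 - m_{i+1}^2)/d_i, a_{i+1} = floor((a_0 + m_{i+1})/d_{i+1}):
  m_1 = 1*28 - 0 = 28, d_1 = (804 - 28^2)/1 = 20/1 = 20, a_1 = floor((28 + 28)/20) = 2.
  m_2 = 20*2 - 28 = 12, d_2 = (804 - 12^2)/20 = 660/20 = 33, a_2 = floor((28 + 12)/33) = 1.
  m_3 = 33*1 - 12 = 21, d_3 = (804 - 21^2)/33 = 363/33 = 11, a_3 = floor((28 + 21)/11) = 4.
  m_4 = 11*4 - 21 = 23, d_4 = (804 - 23^2)/11 = 275/11 = 25, a_4 = floor((28 + 23)/25) = 2.
  m_5 = 25*2 - 23 = 27, d_5 = (804 - 27^2)/25 = 75/25 = 3, a_5 = floor((28 + 27)/3) = 18.
  m_6 = 3*18 - 27 = 27, d_6 = (804 - 27^2)/3 = 75/3 = 25, a_6 = floor((28 + 27)/25) = 2.
  m_7 = 25*2 - 27 = 23, d_7 = (804 - 23^2)/25 = 275/25 = 11, a_7 = floor((28 + 23)/11) = 4.
  m_8 = 11*4 - 23 = 21, d_8 = (804 - 21^2)/11 = 363/11 = 33, a_8 = floor((28 + 21)/33) = 1.
  m_9 = 33*1 - 21 = 12, d_9 = (804 - 12^2)/33 = 660/33 = 20, a_9 = floor((28 + 12)/20) = 2.
  m_10 = 20*2 - 12 = 28, d_10 = (804 - 28^2)/20 = 20/20 = 1, a_10 = floor((28 + 28)/1) = 56.
  m_11 = 1*56 - 28 = 28, d_11 = (804 - 28^2)/1 = 20/1 = 20: (m_11, d_11) = (m_1, d_1) = (28, 20), so from here the quotients repeat a_1, ..., a_10; the period length is 10.
Hence the expansion of sqrt(804) is a_0 = 28 followed by the repeating block 2, 1, 4, 2, 18, 2, 4, 1, 2, 56 (period 10).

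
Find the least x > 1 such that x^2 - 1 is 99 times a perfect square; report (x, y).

(x, y) = (10, 1)

First expand sqrt(99) as a continued fraction. With x_i = (sqrt(99) + m_i)/d_i and (m_0, d_0) = (0, 1): a_0 = floor(sqrt(99)) = 9, since 9^2 = 81 <= 99 < 100 = 10^2.
Iterate m_{i+1} = d_i*a_i - m_i, d_{i+1} = (99 - m_{i+1}^2)/d_i, a_{i+1} = floor((a_0 + m_{i+1})/d_{i+1}):
  m_1 = 1*9 - 0 = 9, d_1 = (99 - 9^2)/1 = 18/1 = 18, a_1 = floor((9 + 9)/18) = 1.
  m_2 = 18*1 - 9 = 9, d_2 = (99 - 9^2)/18 = 18/18 = 1, a_2 = floor((9 + 9)/1) = 18.
  m_3 = 1*18 - 9 = 9, d_3 = (99 - 9^2)/1 = 18/1 = 18: (m_3, d_3) = (m_1, d_1) = (9, 18), so from here the quotients repeat a_1, a_2; the period length is 2.
So sqrt(99) = [9; (1, 18)] with period length k = 2.
k is even, so the fundamental solution of x^2 - 99y^2 = 1 is (p_{k-1}, q_{k-1}) = (p_1, q_1); compute convergents through index 1.
Convergents (p_i = a_i*p_{i-1} + p_{i-2}, q_i = a_i*q_{i-1} + q_{i-2} with p_{-2}=0, p_{-1}=1, q_{-2}=1, q_{-1}=0):
  i=0: a_0=9, p_0 = 9*1 + 0 = 9, q_0 = 9*0 + 1 = 1.
  i=1: a_1=1, p_1 = 1*9 + 1 = 10, q_1 = 1*1 + 0 = 1.
Check: 10^2 - 99*1^2 = 100 - 99 = 1, so (x, y) = (10, 1) solves the equation, and by the theorem it is the least positive solution.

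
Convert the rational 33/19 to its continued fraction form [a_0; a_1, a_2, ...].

Run the Euclidean algorithm on 33 and 19; the successive quotients are the partial quotients a_0, a_1, ... (each step inverts the fractional part left over by the previous one):
  33 = 1*19 + 14, so a_0 = 1.
  19 = 1*14 + 5, so a_1 = 1.
  14 = 2*5 + 4, so a_2 = 2.
  5 = 1*4 + 1, so a_3 = 1.
  4 = 4*1 + 0, so a_4 = 4.
The remainder reaches 0 after 5 divisions, so the expansion has 5 partial quotients, read off in order.

[1; 1, 2, 1, 4]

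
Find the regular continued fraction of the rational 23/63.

[0; 2, 1, 2, 1, 5]

Run the Euclidean algorithm on 23 and 63; the successive quotients are the partial quotients a_0, a_1, ... (each step inverts the fractional part left over by the previous one):
  23 = 0*63 + 23, so a_0 = 0.
  63 = 2*23 + 17, so a_1 = 2.
  23 = 1*17 + 6, so a_2 = 1.
  17 = 2*6 + 5, so a_3 = 2.
  6 = 1*5 + 1, so a_4 = 1.
  5 = 5*1 + 0, so a_5 = 5.
The remainder reaches 0 after 6 divisions, so the expansion has 6 partial quotients, read off in order.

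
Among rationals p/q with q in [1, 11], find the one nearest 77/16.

53/11

Expand x = 77/16 as a continued fraction with the Euclidean algorithm:
  77 = 4*16 + 13, so a_0 = 4.
  16 = 1*13 + 3, so a_1 = 1.
  13 = 4*3 + 1, so a_2 = 4.
  3 = 3*1 + 0, so a_3 = 3.
so x = [4; 1, 4, 3].
Convergents (p_i = a_i*p_{i-1} + p_{i-2}, q_i = a_i*q_{i-1} + q_{i-2} with p_{-2}=0, p_{-1}=1, q_{-2}=1, q_{-1}=0), until the denominator exceeds 11:
  i=0: a_0=4, p_0 = 4*1 + 0 = 4, q_0 = 4*0 + 1 = 1.
  i=1: a_1=1, p_1 = 1*4 + 1 = 5, q_1 = 1*1 + 0 = 1.
  i=2: a_2=4, p_2 = 4*5 + 4 = 24, q_2 = 4*1 + 1 = 5.
  i=3: a_3=3, p_3 = 3*24 + 5 = 77, q_3 = 3*5 + 1 = 16.
q_3 = 16 > 11, so the last convergent with denominator <= 11 is p_2/q_2 = 24/5.
The closest fraction with denominator <= 11 is either p_2/q_2 or the intermediate fraction (k*p_2 + p_1)/(k*q_2 + q_1) with the largest k >= 1 whose denominator stays <= 11; these approach x as k grows, and every other convergent or intermediate fraction in range is farther away.
Largest k: floor((11 - q_1)/q_2) = floor((11 - 1)/5) = 2.
That gives (2*24 + 5)/(2*5 + 1) = 53/11.
Compare the errors: |x - 24/5| = |77*5 - 24*16|/(16*5) = 1/80, and |x - 53/11| = |77*11 - 53*16|/(16*11) = 1/176.
Cross-multiplying, 1*80 = 80 < 176 = 1*176, so 1/176 is smaller: the intermediate fraction 53/11 is closer to x than 24/5.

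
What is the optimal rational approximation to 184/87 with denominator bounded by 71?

129/61

Expand x = 184/87 as a continued fraction with the Euclidean algorithm:
  184 = 2*87 + 10, so a_0 = 2.
  87 = 8*10 + 7, so a_1 = 8.
  10 = 1*7 + 3, so a_2 = 1.
  7 = 2*3 + 1, so a_3 = 2.
  3 = 3*1 + 0, so a_4 = 3.
so x = [2; 8, 1, 2, 3].
Convergents (p_i = a_i*p_{i-1} + p_{i-2}, q_i = a_i*q_{i-1} + q_{i-2} with p_{-2}=0, p_{-1}=1, q_{-2}=1, q_{-1}=0), until the denominator exceeds 71:
  i=0: a_0=2, p_0 = 2*1 + 0 = 2, q_0 = 2*0 + 1 = 1.
  i=1: a_1=8, p_1 = 8*2 + 1 = 17, q_1 = 8*1 + 0 = 8.
  i=2: a_2=1, p_2 = 1*17 + 2 = 19, q_2 = 1*8 + 1 = 9.
  i=3: a_3=2, p_3 = 2*19 + 17 = 55, q_3 = 2*9 + 8 = 26.
  i=4: a_4=3, p_4 = 3*55 + 19 = 184, q_4 = 3*26 + 9 = 87.
q_4 = 87 > 71, so the last convergent with denominator <= 71 is p_3/q_3 = 55/26.
The closest fraction with denominator <= 71 is either p_3/q_3 or the intermediate fraction (k*p_3 + p_2)/(k*q_3 + q_2) with the largest k >= 1 whose denominator stays <= 71; these approach x as k grows, and every other convergent or intermediate fraction in range is farther away.
Largest k: floor((71 - q_2)/q_3) = floor((71 - 9)/26) = 2.
That gives (2*55 + 19)/(2*26 + 9) = 129/61.
Compare the errors: |x - 55/26| = |184*26 - 55*87|/(87*26) = 1/2262, and |x - 129/61| = |184*61 - 129*87|/(87*61) = 1/5307.
Cross-multiplying, 1*2262 = 2262 < 5307 = 1*5307, so 1/5307 is smaller: the intermediate fraction 129/61 is closer to x than 55/26.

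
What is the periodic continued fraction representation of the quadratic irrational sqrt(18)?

Write x_i = (sqrt(18) + m_i)/d_i with (m_0, d_0) = (0, 1). a_0 = floor(sqrt(18)) = 4, since 4^2 = 16 <= 18 < 25 = 5^2.
Iterate m_{i+1} = d_i*a_i - m_i, d_{i+1} = (18 - m_{i+1}^2)/d_i, a_{i+1} = floor((a_0 + m_{i+1})/d_{i+1}):
  m_1 = 1*4 - 0 = 4, d_1 = (18 - 4^2)/1 = 2/1 = 2, a_1 = floor((4 + 4)/2) = 4.
  m_2 = 2*4 - 4 = 4, d_2 = (18 - 4^2)/2 = 2/2 = 1, a_2 = floor((4 + 4)/1) = 8.
  m_3 = 1*8 - 4 = 4, d_3 = (18 - 4^2)/1 = 2/1 = 2: (m_3, d_3) = (m_1, d_1) = (4, 2), so from here the quotients repeat a_1, a_2; the period length is 2.
Hence the expansion of sqrt(18) is a_0 = 4 followed by the repeating block 4, 8 (period 2).

[4; (4, 8)]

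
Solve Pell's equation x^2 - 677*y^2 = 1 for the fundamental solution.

First expand sqrt(677) as a continued fraction. With x_i = (sqrt(677) + m_i)/d_i and (m_0, d_0) = (0, 1): a_0 = floor(sqrt(677)) = 26, since 26^2 = 676 <= 677 < 729 = 27^2.
Iterate m_{i+1} = d_i*a_i - m_i, d_{i+1} = (677 - m_{i+1}^2)/d_i, a_{i+1} = floor((a_0 + m_{i+1})/d_{i+1}):
  m_1 = 1*26 - 0 = 26, d_1 = (677 - 26^2)/1 = 1/1 = 1, a_1 = floor((26 + 26)/1) = 52.
  m_2 = 1*52 - 26 = 26, d_2 = (677 - 26^2)/1 = 1/1 = 1: (m_2, d_2) = (m_1, d_1) = (26, 1), so from here the quotient a_1 repeats; the period length is 1.
So sqrt(677) = [26; (52)] with period length k = 1.
k is odd, so (p_{k-1}, q_{k-1}) only solves x^2 - 677y^2 = -1 and the fundamental solution of x^2 - 677y^2 = 1 is (p_{2k-1}, q_{2k-1}) = (p_1, q_1); compute convergents through index 1, running through the period twice.
Convergents (p_i = a_i*p_{i-1} + p_{i-2}, q_i = a_i*q_{i-1} + q_{i-2} with p_{-2}=0, p_{-1}=1, q_{-2}=1, q_{-1}=0):
  i=0: a_0=26, p_0 = 26*1 + 0 = 26, q_0 = 26*0 + 1 = 1.
  i=1: a_1=52, p_1 = 52*26 + 1 = 1353, q_1 = 52*1 + 0 = 52.
Indeed p_0^2 - 677*q_0^2 = 676 - 677 = -1, not +1.
Check: 1353^2 - 677*52^2 = 1830609 - 1830608 = 1, so (x, y) = (1353, 52) solves the equation, and by the theorem it is the least positive solution.

(x, y) = (1353, 52)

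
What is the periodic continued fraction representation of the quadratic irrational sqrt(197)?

Write x_i = (sqrt(197) + m_i)/d_i with (m_0, d_0) = (0, 1). a_0 = floor(sqrt(197)) = 14, since 14^2 = 196 <= 197 < 225 = 15^2.
Iterate m_{i+1} = d_i*a_i - m_i, d_{i+1} = (197 - m_{i+1}^2)/d_i, a_{i+1} = floor((a_0 + m_{i+1})/d_{i+1}):
  m_1 = 1*14 - 0 = 14, d_1 = (197 - 14^2)/1 = 1/1 = 1, a_1 = floor((14 + 14)/1) = 28.
  m_2 = 1*28 - 14 = 14, d_2 = (197 - 14^2)/1 = 1/1 = 1: (m_2, d_2) = (m_1, d_1) = (14, 1), so from here the quotient a_1 repeats; the period length is 1.
Hence the expansion of sqrt(197) is a_0 = 14 followed by the repeating block 28 (period 1).

[14; (28)]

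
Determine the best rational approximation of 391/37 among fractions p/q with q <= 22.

Expand x = 391/37 as a continued fraction with the Euclidean algorithm:
  391 = 10*37 + 21, so a_0 = 10.
  37 = 1*21 + 16, so a_1 = 1.
  21 = 1*16 + 5, so a_2 = 1.
  16 = 3*5 + 1, so a_3 = 3.
  5 = 5*1 + 0, so a_4 = 5.
so x = [10; 1, 1, 3, 5].
Convergents (p_i = a_i*p_{i-1} + p_{i-2}, q_i = a_i*q_{i-1} + q_{i-2} with p_{-2}=0, p_{-1}=1, q_{-2}=1, q_{-1}=0), until the denominator exceeds 22:
  i=0: a_0=10, p_0 = 10*1 + 0 = 10, q_0 = 10*0 + 1 = 1.
  i=1: a_1=1, p_1 = 1*10 + 1 = 11, q_1 = 1*1 + 0 = 1.
  i=2: a_2=1, p_2 = 1*11 + 10 = 21, q_2 = 1*1 + 1 = 2.
  i=3: a_3=3, p_3 = 3*21 + 11 = 74, q_3 = 3*2 + 1 = 7.
  i=4: a_4=5, p_4 = 5*74 + 21 = 391, q_4 = 5*7 + 2 = 37.
q_4 = 37 > 22, so the last convergent with denominator <= 22 is p_3/q_3 = 74/7.
The closest fraction with denominator <= 22 is either p_3/q_3 or the intermediate fraction (k*p_3 + p_2)/(k*q_3 + q_2) with the largest k >= 1 whose denominator stays <= 22; these approach x as k grows, and every other convergent or intermediate fraction in range is farther away.
Largest k: floor((22 - q_2)/q_3) = floor((22 - 2)/7) = 2.
That gives (2*74 + 21)/(2*7 + 2) = 169/16.
Compare the errors: |x - 74/7| = |391*7 - 74*37|/(37*7) = 1/259, and |x - 169/16| = |391*16 - 169*37|/(37*16) = 3/592.
Cross-multiplying, 1*592 = 592 < 777 = 3*259, so 1/259 is smaller: the convergent 74/7 is closer to x than 169/16.

74/7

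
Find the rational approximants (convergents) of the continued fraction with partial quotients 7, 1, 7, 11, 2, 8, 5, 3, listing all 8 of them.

Using the convergent recurrence p_i = a_i*p_{i-1} + p_{i-2}, q_i = a_i*q_{i-1} + q_{i-2} with p_{-2}=0, p_{-1}=1, q_{-2}=1, q_{-1}=0:
  i=0: a_0=7, p_0 = 7*1 + 0 = 7, q_0 = 7*0 + 1 = 1.
  i=1: a_1=1, p_1 = 1*7 + 1 = 8, q_1 = 1*1 + 0 = 1.
  i=2: a_2=7, p_2 = 7*8 + 7 = 63, q_2 = 7*1 + 1 = 8.
  i=3: a_3=11, p_3 = 11*63 + 8 = 701, q_3 = 11*8 + 1 = 89.
  i=4: a_4=2, p_4 = 2*701 + 63 = 1465, q_4 = 2*89 + 8 = 186.
  i=5: a_5=8, p_5 = 8*1465 + 701 = 12421, q_5 = 8*186 + 89 = 1577.
  i=6: a_6=5, p_6 = 5*12421 + 1465 = 63570, q_6 = 5*1577 + 186 = 8071.
  i=7: a_7=3, p_7 = 3*63570 + 12421 = 203131, q_7 = 3*8071 + 1577 = 25790.

7/1, 8/1, 63/8, 701/89, 1465/186, 12421/1577, 63570/8071, 203131/25790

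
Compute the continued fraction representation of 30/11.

Run the Euclidean algorithm on 30 and 11; the successive quotients are the partial quotients a_0, a_1, ... (each step inverts the fractional part left over by the previous one):
  30 = 2*11 + 8, so a_0 = 2.
  11 = 1*8 + 3, so a_1 = 1.
  8 = 2*3 + 2, so a_2 = 2.
  3 = 1*2 + 1, so a_3 = 1.
  2 = 2*1 + 0, so a_4 = 2.
The remainder reaches 0 after 5 divisions, so the expansion has 5 partial quotients, read off in order.

[2; 1, 2, 1, 2]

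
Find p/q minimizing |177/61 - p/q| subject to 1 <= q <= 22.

Expand x = 177/61 as a continued fraction with the Euclidean algorithm:
  177 = 2*61 + 55, so a_0 = 2.
  61 = 1*55 + 6, so a_1 = 1.
  55 = 9*6 + 1, so a_2 = 9.
  6 = 6*1 + 0, so a_3 = 6.
so x = [2; 1, 9, 6].
Convergents (p_i = a_i*p_{i-1} + p_{i-2}, q_i = a_i*q_{i-1} + q_{i-2} with p_{-2}=0, p_{-1}=1, q_{-2}=1, q_{-1}=0), until the denominator exceeds 22:
  i=0: a_0=2, p_0 = 2*1 + 0 = 2, q_0 = 2*0 + 1 = 1.
  i=1: a_1=1, p_1 = 1*2 + 1 = 3, q_1 = 1*1 + 0 = 1.
  i=2: a_2=9, p_2 = 9*3 + 2 = 29, q_2 = 9*1 + 1 = 10.
  i=3: a_3=6, p_3 = 6*29 + 3 = 177, q_3 = 6*10 + 1 = 61.
q_3 = 61 > 22, so the last convergent with denominator <= 22 is p_2/q_2 = 29/10.
The closest fraction with denominator <= 22 is either p_2/q_2 or the intermediate fraction (k*p_2 + p_1)/(k*q_2 + q_1) with the largest k >= 1 whose denominator stays <= 22; these approach x as k grows, and every other convergent or intermediate fraction in range is farther away.
Largest k: floor((22 - q_1)/q_2) = floor((22 - 1)/10) = 2.
That gives (2*29 + 3)/(2*10 + 1) = 61/21.
Compare the errors: |x - 29/10| = |177*10 - 29*61|/(61*10) = 1/610, and |x - 61/21| = |177*21 - 61*61|/(61*21) = 4/1281.
Cross-multiplying, 1*1281 = 1281 < 2440 = 4*610, so 1/610 is smaller: the convergent 29/10 is closer to x than 61/21.

29/10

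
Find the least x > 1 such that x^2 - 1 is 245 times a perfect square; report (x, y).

First expand sqrt(245) as a continued fraction. With x_i = (sqrt(245) + m_i)/d_i and (m_0, d_0) = (0, 1): a_0 = floor(sqrt(245)) = 15, since 15^2 = 225 <= 245 < 256 = 16^2.
Iterate m_{i+1} = d_i*a_i - m_i, d_{i+1} = (245 - m_{i+1}^2)/d_i, a_{i+1} = floor((a_0 + m_{i+1})/d_{i+1}):
  m_1 = 1*15 - 0 = 15, d_1 = (245 - 15^2)/1 = 20/1 = 20, a_1 = floor((15 + 15)/20) = 1.
  m_2 = 20*1 - 15 = 5, d_2 = (245 - 5^2)/20 = 220/20 = 11, a_2 = floor((15 + 5)/11) = 1.
  m_3 = 11*1 - 5 = 6, d_3 = (245 - 6^2)/11 = 209/11 = 19, a_3 = floor((15 + 6)/19) = 1.
  m_4 = 19*1 - 6 = 13, d_4 = (245 - 13^2)/19 = 76/19 = 4, a_4 = floor((15 + 13)/4) = 7.
  m_5 = 4*7 - 13 = 15, d_5 = (245 - 15^2)/4 = 20/4 = 5, a_5 = floor((15 + 15)/5) = 6.
  m_6 = 5*6 - 15 = 15, d_6 = (245 - 15^2)/5 = 20/5 = 4, a_6 = floor((15 + 15)/4) = 7.
  m_7 = 4*7 - 15 = 13, d_7 = (245 - 13^2)/4 = 76/4 = 19, a_7 = floor((15 + 13)/19) = 1.
  m_8 = 19*1 - 13 = 6, d_8 = (245 - 6^2)/19 = 209/19 = 11, a_8 = floor((15 + 6)/11) = 1.
  m_9 = 11*1 - 6 = 5, d_9 = (245 - 5^2)/11 = 220/11 = 20, a_9 = floor((15 + 5)/20) = 1.
  m_10 = 20*1 - 5 = 15, d_10 = (245 - 15^2)/20 = 20/20 = 1, a_10 = floor((15 + 15)/1) = 30.
  m_11 = 1*30 - 15 = 15, d_11 = (245 - 15^2)/1 = 20/1 = 20: (m_11, d_11) = (m_1, d_1) = (15, 20), so from here the quotients repeat a_1, ..., a_10; the period length is 10.
So sqrt(245) = [15; (1, 1, 1, 7, 6, 7, 1, 1, 1, 30)] with period length k = 10.
k is even, so the fundamental solution of x^2 - 245y^2 = 1 is (p_{k-1}, q_{k-1}) = (p_9, q_9); compute convergents through index 9.
Convergents (p_i = a_i*p_{i-1} + p_{i-2}, q_i = a_i*q_{i-1} + q_{i-2} with p_{-2}=0, p_{-1}=1, q_{-2}=1, q_{-1}=0):
  i=0: a_0=15, p_0 = 15*1 + 0 = 15, q_0 = 15*0 + 1 = 1.
  i=1: a_1=1, p_1 = 1*15 + 1 = 16, q_1 = 1*1 + 0 = 1.
  i=2: a_2=1, p_2 = 1*16 + 15 = 31, q_2 = 1*1 + 1 = 2.
  i=3: a_3=1, p_3 = 1*31 + 16 = 47, q_3 = 1*2 + 1 = 3.
  i=4: a_4=7, p_4 = 7*47 + 31 = 360, q_4 = 7*3 + 2 = 23.
  i=5: a_5=6, p_5 = 6*360 + 47 = 2207, q_5 = 6*23 + 3 = 141.
  i=6: a_6=7, p_6 = 7*2207 + 360 = 15809, q_6 = 7*141 + 23 = 1010.
  i=7: a_7=1, p_7 = 1*15809 + 2207 = 18016, q_7 = 1*1010 + 141 = 1151.
  i=8: a_8=1, p_8 = 1*18016 + 15809 = 33825, q_8 = 1*1151 + 1010 = 2161.
  i=9: a_9=1, p_9 = 1*33825 + 18016 = 51841, q_9 = 1*2161 + 1151 = 3312.
Check: 51841^2 - 245*3312^2 = 2687489281 - 2687489280 = 1, so (x, y) = (51841, 3312) solves the equation, and by the theorem it is the least positive solution.

(x, y) = (51841, 3312)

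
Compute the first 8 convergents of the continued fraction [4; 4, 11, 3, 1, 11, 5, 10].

Using the convergent recurrence p_i = a_i*p_{i-1} + p_{i-2}, q_i = a_i*q_{i-1} + q_{i-2} with p_{-2}=0, p_{-1}=1, q_{-2}=1, q_{-1}=0:
  i=0: a_0=4, p_0 = 4*1 + 0 = 4, q_0 = 4*0 + 1 = 1.
  i=1: a_1=4, p_1 = 4*4 + 1 = 17, q_1 = 4*1 + 0 = 4.
  i=2: a_2=11, p_2 = 11*17 + 4 = 191, q_2 = 11*4 + 1 = 45.
  i=3: a_3=3, p_3 = 3*191 + 17 = 590, q_3 = 3*45 + 4 = 139.
  i=4: a_4=1, p_4 = 1*590 + 191 = 781, q_4 = 1*139 + 45 = 184.
  i=5: a_5=11, p_5 = 11*781 + 590 = 9181, q_5 = 11*184 + 139 = 2163.
  i=6: a_6=5, p_6 = 5*9181 + 781 = 46686, q_6 = 5*2163 + 184 = 10999.
  i=7: a_7=10, p_7 = 10*46686 + 9181 = 476041, q_7 = 10*10999 + 2163 = 112153.

4/1, 17/4, 191/45, 590/139, 781/184, 9181/2163, 46686/10999, 476041/112153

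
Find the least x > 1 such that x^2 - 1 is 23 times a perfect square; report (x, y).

(x, y) = (24, 5)

First expand sqrt(23) as a continued fraction. With x_i = (sqrt(23) + m_i)/d_i and (m_0, d_0) = (0, 1): a_0 = floor(sqrt(23)) = 4, since 4^2 = 16 <= 23 < 25 = 5^2.
Iterate m_{i+1} = d_i*a_i - m_i, d_{i+1} = (23 - m_{i+1}^2)/d_i, a_{i+1} = floor((a_0 + m_{i+1})/d_{i+1}):
  m_1 = 1*4 - 0 = 4, d_1 = (23 - 4^2)/1 = 7/1 = 7, a_1 = floor((4 + 4)/7) = 1.
  m_2 = 7*1 - 4 = 3, d_2 = (23 - 3^2)/7 = 14/7 = 2, a_2 = floor((4 + 3)/2) = 3.
  m_3 = 2*3 - 3 = 3, d_3 = (23 - 3^2)/2 = 14/2 = 7, a_3 = floor((4 + 3)/7) = 1.
  m_4 = 7*1 - 3 = 4, d_4 = (23 - 4^2)/7 = 7/7 = 1, a_4 = floor((4 + 4)/1) = 8.
  m_5 = 1*8 - 4 = 4, d_5 = (23 - 4^2)/1 = 7/1 = 7: (m_5, d_5) = (m_1, d_1) = (4, 7), so from here the quotients repeat a_1, ..., a_4; the period length is 4.
So sqrt(23) = [4; (1, 3, 1, 8)] with period length k = 4.
k is even, so the fundamental solution of x^2 - 23y^2 = 1 is (p_{k-1}, q_{k-1}) = (p_3, q_3); compute convergents through index 3.
Convergents (p_i = a_i*p_{i-1} + p_{i-2}, q_i = a_i*q_{i-1} + q_{i-2} with p_{-2}=0, p_{-1}=1, q_{-2}=1, q_{-1}=0):
  i=0: a_0=4, p_0 = 4*1 + 0 = 4, q_0 = 4*0 + 1 = 1.
  i=1: a_1=1, p_1 = 1*4 + 1 = 5, q_1 = 1*1 + 0 = 1.
  i=2: a_2=3, p_2 = 3*5 + 4 = 19, q_2 = 3*1 + 1 = 4.
  i=3: a_3=1, p_3 = 1*19 + 5 = 24, q_3 = 1*4 + 1 = 5.
Check: 24^2 - 23*5^2 = 576 - 575 = 1, so (x, y) = (24, 5) solves the equation, and by the theorem it is the least positive solution.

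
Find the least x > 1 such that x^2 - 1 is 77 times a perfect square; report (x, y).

First expand sqrt(77) as a continued fraction. With x_i = (sqrt(77) + m_i)/d_i and (m_0, d_0) = (0, 1): a_0 = floor(sqrt(77)) = 8, since 8^2 = 64 <= 77 < 81 = 9^2.
Iterate m_{i+1} = d_i*a_i - m_i, d_{i+1} = (77 - m_{i+1}^2)/d_i, a_{i+1} = floor((a_0 + m_{i+1})/d_{i+1}):
  m_1 = 1*8 - 0 = 8, d_1 = (77 - 8^2)/1 = 13/1 = 13, a_1 = floor((8 + 8)/13) = 1.
  m_2 = 13*1 - 8 = 5, d_2 = (77 - 5^2)/13 = 52/13 = 4, a_2 = floor((8 + 5)/4) = 3.
  m_3 = 4*3 - 5 = 7, d_3 = (77 - 7^2)/4 = 28/4 = 7, a_3 = floor((8 + 7)/7) = 2.
  m_4 = 7*2 - 7 = 7, d_4 = (77 - 7^2)/7 = 28/7 = 4, a_4 = floor((8 + 7)/4) = 3.
  m_5 = 4*3 - 7 = 5, d_5 = (77 - 5^2)/4 = 52/4 = 13, a_5 = floor((8 + 5)/13) = 1.
  m_6 = 13*1 - 5 = 8, d_6 = (77 - 8^2)/13 = 13/13 = 1, a_6 = floor((8 + 8)/1) = 16.
  m_7 = 1*16 - 8 = 8, d_7 = (77 - 8^2)/1 = 13/1 = 13: (m_7, d_7) = (m_1, d_1) = (8, 13), so from here the quotients repeat a_1, ..., a_6; the period length is 6.
So sqrt(77) = [8; (1, 3, 2, 3, 1, 16)] with period length k = 6.
k is even, so the fundamental solution of x^2 - 77y^2 = 1 is (p_{k-1}, q_{k-1}) = (p_5, q_5); compute convergents through index 5.
Convergents (p_i = a_i*p_{i-1} + p_{i-2}, q_i = a_i*q_{i-1} + q_{i-2} with p_{-2}=0, p_{-1}=1, q_{-2}=1, q_{-1}=0):
  i=0: a_0=8, p_0 = 8*1 + 0 = 8, q_0 = 8*0 + 1 = 1.
  i=1: a_1=1, p_1 = 1*8 + 1 = 9, q_1 = 1*1 + 0 = 1.
  i=2: a_2=3, p_2 = 3*9 + 8 = 35, q_2 = 3*1 + 1 = 4.
  i=3: a_3=2, p_3 = 2*35 + 9 = 79, q_3 = 2*4 + 1 = 9.
  i=4: a_4=3, p_4 = 3*79 + 35 = 272, q_4 = 3*9 + 4 = 31.
  i=5: a_5=1, p_5 = 1*272 + 79 = 351, q_5 = 1*31 + 9 = 40.
Check: 351^2 - 77*40^2 = 123201 - 123200 = 1, so (x, y) = (351, 40) solves the equation, and by the theorem it is the least positive solution.

(x, y) = (351, 40)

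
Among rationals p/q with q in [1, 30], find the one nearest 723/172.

Expand x = 723/172 as a continued fraction with the Euclidean algorithm:
  723 = 4*172 + 35, so a_0 = 4.
  172 = 4*35 + 32, so a_1 = 4.
  35 = 1*32 + 3, so a_2 = 1.
  32 = 10*3 + 2, so a_3 = 10.
  3 = 1*2 + 1, so a_4 = 1.
  2 = 2*1 + 0, so a_5 = 2.
so x = [4; 4, 1, 10, 1, 2].
Convergents (p_i = a_i*p_{i-1} + p_{i-2}, q_i = a_i*q_{i-1} + q_{i-2} with p_{-2}=0, p_{-1}=1, q_{-2}=1, q_{-1}=0), until the denominator exceeds 30:
  i=0: a_0=4, p_0 = 4*1 + 0 = 4, q_0 = 4*0 + 1 = 1.
  i=1: a_1=4, p_1 = 4*4 + 1 = 17, q_1 = 4*1 + 0 = 4.
  i=2: a_2=1, p_2 = 1*17 + 4 = 21, q_2 = 1*4 + 1 = 5.
  i=3: a_3=10, p_3 = 10*21 + 17 = 227, q_3 = 10*5 + 4 = 54.
q_3 = 54 > 30, so the last convergent with denominator <= 30 is p_2/q_2 = 21/5.
The closest fraction with denominator <= 30 is either p_2/q_2 or the intermediate fraction (k*p_2 + p_1)/(k*q_2 + q_1) with the largest k >= 1 whose denominator stays <= 30; these approach x as k grows, and every other convergent or intermediate fraction in range is farther away.
Largest k: floor((30 - q_1)/q_2) = floor((30 - 4)/5) = 5.
That gives (5*21 + 17)/(5*5 + 4) = 122/29.
Compare the errors: |x - 21/5| = |723*5 - 21*172|/(172*5) = 3/860, and |x - 122/29| = |723*29 - 122*172|/(172*29) = 17/4988.
Cross-multiplying, 17*860 = 14620 < 14964 = 3*4988, so 17/4988 is smaller: the intermediate fraction 122/29 is closer to x than 21/5.

122/29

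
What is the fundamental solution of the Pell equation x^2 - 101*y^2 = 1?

First expand sqrt(101) as a continued fraction. With x_i = (sqrt(101) + m_i)/d_i and (m_0, d_0) = (0, 1): a_0 = floor(sqrt(101)) = 10, since 10^2 = 100 <= 101 < 121 = 11^2.
Iterate m_{i+1} = d_i*a_i - m_i, d_{i+1} = (101 - m_{i+1}^2)/d_i, a_{i+1} = floor((a_0 + m_{i+1})/d_{i+1}):
  m_1 = 1*10 - 0 = 10, d_1 = (101 - 10^2)/1 = 1/1 = 1, a_1 = floor((10 + 10)/1) = 20.
  m_2 = 1*20 - 10 = 10, d_2 = (101 - 10^2)/1 = 1/1 = 1: (m_2, d_2) = (m_1, d_1) = (10, 1), so from here the quotient a_1 repeats; the period length is 1.
So sqrt(101) = [10; (20)] with period length k = 1.
k is odd, so (p_{k-1}, q_{k-1}) only solves x^2 - 101y^2 = -1 and the fundamental solution of x^2 - 101y^2 = 1 is (p_{2k-1}, q_{2k-1}) = (p_1, q_1); compute convergents through index 1, running through the period twice.
Convergents (p_i = a_i*p_{i-1} + p_{i-2}, q_i = a_i*q_{i-1} + q_{i-2} with p_{-2}=0, p_{-1}=1, q_{-2}=1, q_{-1}=0):
  i=0: a_0=10, p_0 = 10*1 + 0 = 10, q_0 = 10*0 + 1 = 1.
  i=1: a_1=20, p_1 = 20*10 + 1 = 201, q_1 = 20*1 + 0 = 20.
Indeed p_0^2 - 101*q_0^2 = 100 - 101 = -1, not +1.
Check: 201^2 - 101*20^2 = 40401 - 40400 = 1, so (x, y) = (201, 20) solves the equation, and by the theorem it is the least positive solution.

(x, y) = (201, 20)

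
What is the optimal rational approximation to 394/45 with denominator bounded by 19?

Expand x = 394/45 as a continued fraction with the Euclidean algorithm:
  394 = 8*45 + 34, so a_0 = 8.
  45 = 1*34 + 11, so a_1 = 1.
  34 = 3*11 + 1, so a_2 = 3.
  11 = 11*1 + 0, so a_3 = 11.
so x = [8; 1, 3, 11].
Convergents (p_i = a_i*p_{i-1} + p_{i-2}, q_i = a_i*q_{i-1} + q_{i-2} with p_{-2}=0, p_{-1}=1, q_{-2}=1, q_{-1}=0), until the denominator exceeds 19:
  i=0: a_0=8, p_0 = 8*1 + 0 = 8, q_0 = 8*0 + 1 = 1.
  i=1: a_1=1, p_1 = 1*8 + 1 = 9, q_1 = 1*1 + 0 = 1.
  i=2: a_2=3, p_2 = 3*9 + 8 = 35, q_2 = 3*1 + 1 = 4.
  i=3: a_3=11, p_3 = 11*35 + 9 = 394, q_3 = 11*4 + 1 = 45.
q_3 = 45 > 19, so the last convergent with denominator <= 19 is p_2/q_2 = 35/4.
The closest fraction with denominator <= 19 is either p_2/q_2 or the intermediate fraction (k*p_2 + p_1)/(k*q_2 + q_1) with the largest k >= 1 whose denominator stays <= 19; these approach x as k grows, and every other convergent or intermediate fraction in range is farther away.
Largest k: floor((19 - q_1)/q_2) = floor((19 - 1)/4) = 4.
That gives (4*35 + 9)/(4*4 + 1) = 149/17.
Compare the errors: |x - 35/4| = |394*4 - 35*45|/(45*4) = 1/180, and |x - 149/17| = |394*17 - 149*45|/(45*17) = 7/765.
Cross-multiplying, 1*765 = 765 < 1260 = 7*180, so 1/180 is smaller: the convergent 35/4 is closer to x than 149/17.

35/4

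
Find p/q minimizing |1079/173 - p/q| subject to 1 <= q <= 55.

237/38

Expand x = 1079/173 as a continued fraction with the Euclidean algorithm:
  1079 = 6*173 + 41, so a_0 = 6.
  173 = 4*41 + 9, so a_1 = 4.
  41 = 4*9 + 5, so a_2 = 4.
  9 = 1*5 + 4, so a_3 = 1.
  5 = 1*4 + 1, so a_4 = 1.
  4 = 4*1 + 0, so a_5 = 4.
so x = [6; 4, 4, 1, 1, 4].
Convergents (p_i = a_i*p_{i-1} + p_{i-2}, q_i = a_i*q_{i-1} + q_{i-2} with p_{-2}=0, p_{-1}=1, q_{-2}=1, q_{-1}=0), until the denominator exceeds 55:
  i=0: a_0=6, p_0 = 6*1 + 0 = 6, q_0 = 6*0 + 1 = 1.
  i=1: a_1=4, p_1 = 4*6 + 1 = 25, q_1 = 4*1 + 0 = 4.
  i=2: a_2=4, p_2 = 4*25 + 6 = 106, q_2 = 4*4 + 1 = 17.
  i=3: a_3=1, p_3 = 1*106 + 25 = 131, q_3 = 1*17 + 4 = 21.
  i=4: a_4=1, p_4 = 1*131 + 106 = 237, q_4 = 1*21 + 17 = 38.
  i=5: a_5=4, p_5 = 4*237 + 131 = 1079, q_5 = 4*38 + 21 = 173.
q_5 = 173 > 55, so the last convergent with denominator <= 55 is p_4/q_4 = 237/38.
The closest fraction with denominator <= 55 is either p_4/q_4 or the intermediate fraction (k*p_4 + p_3)/(k*q_4 + q_3) with the largest k >= 1 whose denominator stays <= 55; these approach x as k grows, and every other convergent or intermediate fraction in range is farther away.
Largest k: floor((55 - q_3)/q_4) = floor((55 - 21)/38) = 0.
Since k = 0, no intermediate fraction beyond p_4/q_4 has denominator <= 55, so the convergent 237/38 is the closest (its error is |1079*38 - 237*173|/(173*38) = 1/6574).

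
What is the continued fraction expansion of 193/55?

Run the Euclidean algorithm on 193 and 55; the successive quotients are the partial quotients a_0, a_1, ... (each step inverts the fractional part left over by the previous one):
  193 = 3*55 + 28, so a_0 = 3.
  55 = 1*28 + 27, so a_1 = 1.
  28 = 1*27 + 1, so a_2 = 1.
  27 = 27*1 + 0, so a_3 = 27.
The remainder reaches 0 after 4 divisions, so the expansion has 4 partial quotients, read off in order.

[3; 1, 1, 27]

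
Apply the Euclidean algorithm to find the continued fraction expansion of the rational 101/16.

[6; 3, 5]

Run the Euclidean algorithm on 101 and 16; the successive quotients are the partial quotients a_0, a_1, ... (each step inverts the fractional part left over by the previous one):
  101 = 6*16 + 5, so a_0 = 6.
  16 = 3*5 + 1, so a_1 = 3.
  5 = 5*1 + 0, so a_2 = 5.
The remainder reaches 0 after 3 divisions, so the expansion has 3 partial quotients, read off in order.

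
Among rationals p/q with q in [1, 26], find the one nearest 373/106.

Expand x = 373/106 as a continued fraction with the Euclidean algorithm:
  373 = 3*106 + 55, so a_0 = 3.
  106 = 1*55 + 51, so a_1 = 1.
  55 = 1*51 + 4, so a_2 = 1.
  51 = 12*4 + 3, so a_3 = 12.
  4 = 1*3 + 1, so a_4 = 1.
  3 = 3*1 + 0, so a_5 = 3.
so x = [3; 1, 1, 12, 1, 3].
Convergents (p_i = a_i*p_{i-1} + p_{i-2}, q_i = a_i*q_{i-1} + q_{i-2} with p_{-2}=0, p_{-1}=1, q_{-2}=1, q_{-1}=0), until the denominator exceeds 26:
  i=0: a_0=3, p_0 = 3*1 + 0 = 3, q_0 = 3*0 + 1 = 1.
  i=1: a_1=1, p_1 = 1*3 + 1 = 4, q_1 = 1*1 + 0 = 1.
  i=2: a_2=1, p_2 = 1*4 + 3 = 7, q_2 = 1*1 + 1 = 2.
  i=3: a_3=12, p_3 = 12*7 + 4 = 88, q_3 = 12*2 + 1 = 25.
  i=4: a_4=1, p_4 = 1*88 + 7 = 95, q_4 = 1*25 + 2 = 27.
q_4 = 27 > 26, so the last convergent with denominator <= 26 is p_3/q_3 = 88/25.
The closest fraction with denominator <= 26 is either p_3/q_3 or the intermediate fraction (k*p_3 + p_2)/(k*q_3 + q_2) with the largest k >= 1 whose denominator stays <= 26; these approach x as k grows, and every other convergent or intermediate fraction in range is farther away.
Largest k: floor((26 - q_2)/q_3) = floor((26 - 2)/25) = 0.
Since k = 0, no intermediate fraction beyond p_3/q_3 has denominator <= 26, so the convergent 88/25 is the closest (its error is |373*25 - 88*106|/(106*25) = 3/2650).

88/25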